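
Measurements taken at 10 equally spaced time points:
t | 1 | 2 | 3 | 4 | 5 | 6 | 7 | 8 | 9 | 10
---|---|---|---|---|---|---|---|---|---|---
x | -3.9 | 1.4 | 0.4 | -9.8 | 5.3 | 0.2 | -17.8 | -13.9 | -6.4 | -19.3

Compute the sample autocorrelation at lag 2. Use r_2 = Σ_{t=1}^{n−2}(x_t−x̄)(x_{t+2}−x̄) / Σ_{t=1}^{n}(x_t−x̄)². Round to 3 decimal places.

Mean x̄ = (-3.9 + 1.4 + 0.4 − 9.8 + 5.3 + 0.2 − 17.8 − 13.9 − 6.4 − 19.3)/10 = -6.3800
Numerator Σ_{t=1}^{8}(x_t−x̄)(x_{t+2}−x̄) = -38.5868
Denominator Σ(x_t−x̄)² = 657.9560
r_2 = -38.5868 / 657.9560 = -0.059

-0.059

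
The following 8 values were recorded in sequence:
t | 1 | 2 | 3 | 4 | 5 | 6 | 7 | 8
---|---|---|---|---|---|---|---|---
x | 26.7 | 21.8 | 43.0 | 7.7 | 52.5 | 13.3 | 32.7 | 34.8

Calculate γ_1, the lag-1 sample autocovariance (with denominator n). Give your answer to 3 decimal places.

Mean x̄ = (26.7 + 21.8 + 43.0 + 7.7 + 52.5 + 13.3 + 32.7 + 34.8)/8 = 29.0625
Deviations: -2.3625, -7.2625, 13.9375, -21.3625, 23.4375, -15.7625, 3.6375, 5.7375
Σ_{t=1}^{7}(x_t−x̄)(x_{t+1}−x̄) = -1288.3864
γ_1 = -1288.3864 / 8 = -161.048

-161.048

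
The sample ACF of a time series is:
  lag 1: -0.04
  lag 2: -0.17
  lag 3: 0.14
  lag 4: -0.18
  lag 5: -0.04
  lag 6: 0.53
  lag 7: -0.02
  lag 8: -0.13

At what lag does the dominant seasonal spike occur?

6

The largest autocorrelation is r_6 = 0.53; the remaining lags stay at or below 0.14.
The dominant spike at lag 6 indicates a seasonal period of 6.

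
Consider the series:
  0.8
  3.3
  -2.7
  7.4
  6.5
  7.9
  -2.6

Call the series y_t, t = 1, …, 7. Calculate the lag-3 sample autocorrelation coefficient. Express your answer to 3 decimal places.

Mean ȳ = (0.8 + 3.3 − 2.7 + 7.4 + 6.5 + 7.9 − 2.6)/7 = 2.9429
Deviations from mean: -2.1429, 0.3571, -5.6429, 4.4571, 3.5571, 4.9571, -5.5429
Σ(y_t−ȳ)(y_{t+3}−ȳ) = (-9.5510) + (1.2704) + (-27.9724) + (-24.7053) = -60.9584
Denominator Σ(y_t−ȳ)² = 124.3771
r_3 = -60.9584 / 124.3771 = -0.490

-0.490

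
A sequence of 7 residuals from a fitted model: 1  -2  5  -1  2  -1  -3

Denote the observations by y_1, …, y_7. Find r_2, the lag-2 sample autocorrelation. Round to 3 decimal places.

Mean ȳ = (1 − 2 + 5 − 1 + 2 − 1 − 3)/7 = 0.1429
Numerator Σ_{t=1}^{5}(y_t−ȳ)(y_{t+2}−ȳ) = 11.1020
Denominator Σ(y_t−ȳ)² = 44.8571
r_2 = 11.1020 / 44.8571 = 0.247

0.247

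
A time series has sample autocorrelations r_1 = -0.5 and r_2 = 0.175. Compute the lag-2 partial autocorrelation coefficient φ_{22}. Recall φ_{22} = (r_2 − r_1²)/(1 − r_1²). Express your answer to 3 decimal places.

φ_{22} = (r_2 − r_1²) / (1 − r_1²)
r_1² = (-0.5)² = 0.25
Numerator = 0.175 − 0.2500 = -0.0750; denominator = 1 − 0.2500 = 0.7500
φ_{22} = -0.0750 / 0.7500 = -0.100

-0.100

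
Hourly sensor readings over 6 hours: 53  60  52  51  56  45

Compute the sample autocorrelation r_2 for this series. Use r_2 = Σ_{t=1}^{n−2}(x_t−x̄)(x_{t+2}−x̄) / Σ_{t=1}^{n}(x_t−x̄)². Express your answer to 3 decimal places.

-0.012

Mean x̄ = (53 + 60 + 52 + 51 + 56 + 45)/6 = 52.8333
Deviations from mean: 0.1667, 7.1667, -0.8333, -1.8333, 3.1667, -7.8333
Numerator Σ_{t=1}^{4}(x_t−x̄)(x_{t+2}−x̄) = -1.5556
Denominator Σ(x_t−x̄)² = 126.8333
r_2 = -1.5556 / 126.8333 = -0.012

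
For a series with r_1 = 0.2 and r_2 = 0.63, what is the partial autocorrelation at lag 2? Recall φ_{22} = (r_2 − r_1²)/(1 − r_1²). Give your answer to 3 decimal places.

φ_{22} = (r_2 − r_1²) / (1 − r_1²)
r_1² = (0.2)² = 0.04
Numerator = 0.63 − 0.0400 = 0.5900; denominator = 1 − 0.0400 = 0.9600
φ_{22} = 0.5900 / 0.9600 = 0.615

0.615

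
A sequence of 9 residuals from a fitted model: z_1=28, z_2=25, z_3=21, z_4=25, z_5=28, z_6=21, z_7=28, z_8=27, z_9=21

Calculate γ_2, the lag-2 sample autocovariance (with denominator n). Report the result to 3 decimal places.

Mean z̄ = (28 + 25 + 21 + 25 + 28 + 21 + 28 + 27 + 21)/9 = 24.8889
Σ_{t=1}^{7}(z_t−z̄)(z_{t+2}−z̄) = -35.2469
γ_2 = -35.2469 / 9 = -3.916

-3.916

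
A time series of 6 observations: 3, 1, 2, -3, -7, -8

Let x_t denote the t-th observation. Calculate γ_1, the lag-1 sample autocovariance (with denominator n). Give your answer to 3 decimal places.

9.667

Mean x̄ = (3 + 1 + 2 − 3 − 7 − 8)/6 = -2.0000
Deviations: 5.0000, 3.0000, 4.0000, -1.0000, -5.0000, -6.0000
Σ_{t=1}^{5}(x_t−x̄)(x_{t+1}−x̄) = 58.0000
γ_1 = 58.0000 / 6 = 9.667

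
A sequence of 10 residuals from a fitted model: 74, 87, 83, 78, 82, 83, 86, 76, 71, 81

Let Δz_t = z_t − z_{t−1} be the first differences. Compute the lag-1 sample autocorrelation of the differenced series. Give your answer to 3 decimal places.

-0.139

First differences Δz: 13, -4, -5, 4, 1, 3, -10, -5, 10
Mean of differences = 0.7778
Numerator Σ(Δz_t−Δz̄)(Δz_{t+1}−Δz̄) = -63.1605
Denominator Σ(Δz_t−Δz̄)² = 455.5556
r_1(Δz) = -63.1605 / 455.5556 = -0.139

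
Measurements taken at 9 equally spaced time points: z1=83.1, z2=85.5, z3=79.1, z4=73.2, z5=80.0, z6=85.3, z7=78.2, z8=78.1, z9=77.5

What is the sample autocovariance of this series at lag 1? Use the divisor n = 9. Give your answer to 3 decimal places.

Mean z̄ = (83.1 + 85.5 + 79.1 + 73.2 + 80.0 + 85.3 + 78.2 + 78.1 + 77.5)/9 = 80.0000
Σ_{t=1}^{8}(z_t−z̄)(z_{t+1}−z̄) = 16.8500
γ_1 = 16.8500 / 9 = 1.872

1.872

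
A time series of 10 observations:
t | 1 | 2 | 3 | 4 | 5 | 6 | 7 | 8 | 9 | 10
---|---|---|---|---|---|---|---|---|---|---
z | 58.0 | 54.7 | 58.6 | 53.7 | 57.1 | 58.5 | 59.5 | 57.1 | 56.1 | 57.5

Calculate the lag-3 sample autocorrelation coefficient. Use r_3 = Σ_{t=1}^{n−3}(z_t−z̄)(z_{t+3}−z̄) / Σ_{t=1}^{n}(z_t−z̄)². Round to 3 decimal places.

-0.327

Mean z̄ = (58.0 + 54.7 + 58.6 + 53.7 + 57.1 + 58.5 + 59.5 + 57.1 + 56.1 + 57.5)/10 = 57.0800
Σ(z_t−z̄)(z_{t+3}−z̄) = (-3.1096) + (-0.0476) + (2.1584) + (-8.1796) + (0.0004) + (-1.3916) + (1.0164) = -9.5532
Denominator Σ(z_t−z̄)² = 29.2560
r_3 = -9.5532 / 29.2560 = -0.327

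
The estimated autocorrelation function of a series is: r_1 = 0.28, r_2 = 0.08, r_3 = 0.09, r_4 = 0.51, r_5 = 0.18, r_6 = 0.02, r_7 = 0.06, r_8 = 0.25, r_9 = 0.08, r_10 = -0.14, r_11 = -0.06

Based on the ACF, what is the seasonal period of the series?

The largest autocorrelation is r_4 = 0.51; the remaining lags stay at or below 0.28. The elevated value at lag 1 (0.28), dropping to 0.08 at lag 2, reflects decaying short-term dependence rather than seasonality.
The dominant spike at lag 4 indicates a seasonal period of 4.

4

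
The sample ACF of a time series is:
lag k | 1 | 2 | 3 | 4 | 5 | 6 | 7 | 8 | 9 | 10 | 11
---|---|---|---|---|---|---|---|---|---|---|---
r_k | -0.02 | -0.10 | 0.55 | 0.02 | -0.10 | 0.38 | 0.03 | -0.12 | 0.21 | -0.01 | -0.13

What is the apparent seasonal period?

3

The largest autocorrelation is r_3 = 0.55, with weaker echoes at lags 6 (0.38) and 9 (0.21); the remaining lags stay at or below 0.03.
The dominant spike at lag 3 indicates a seasonal period of 3.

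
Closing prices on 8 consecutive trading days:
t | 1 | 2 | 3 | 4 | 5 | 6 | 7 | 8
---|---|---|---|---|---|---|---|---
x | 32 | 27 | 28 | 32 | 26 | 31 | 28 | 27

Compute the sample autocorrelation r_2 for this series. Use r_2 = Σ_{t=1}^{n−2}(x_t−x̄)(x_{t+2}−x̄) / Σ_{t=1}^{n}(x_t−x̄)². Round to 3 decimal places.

Mean x̄ = (32 + 27 + 28 + 32 + 26 + 31 + 28 + 27)/8 = 28.8750
Deviations from mean: 3.1250, -1.8750, -0.8750, 3.1250, -2.8750, 2.1250, -0.8750, -1.8750
Σ(x_t−x̄)(x_{t+2}−x̄) = (-2.7344) + (-5.8594) + (2.5156) + (6.6406) + (2.5156) + (-3.9844) = -0.9063
Denominator Σ(x_t−x̄)² = 40.8750
r_2 = -0.9063 / 40.8750 = -0.022

-0.022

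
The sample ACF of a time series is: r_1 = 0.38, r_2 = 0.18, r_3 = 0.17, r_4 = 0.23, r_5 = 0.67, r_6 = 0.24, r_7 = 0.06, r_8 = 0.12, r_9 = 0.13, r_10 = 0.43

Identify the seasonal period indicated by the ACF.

5

The largest autocorrelation is r_5 = 0.67, with a weaker echo at lag 10 (0.43); the remaining lags stay at or below 0.38. The elevated value at lag 1 (0.38), dropping to 0.18 at lag 2, reflects decaying short-term dependence rather than seasonality.
The dominant spike at lag 5 indicates a seasonal period of 5.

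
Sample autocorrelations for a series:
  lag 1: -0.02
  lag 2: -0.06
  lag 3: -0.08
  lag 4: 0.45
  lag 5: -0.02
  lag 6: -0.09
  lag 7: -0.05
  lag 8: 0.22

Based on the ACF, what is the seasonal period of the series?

4

The largest autocorrelation is r_4 = 0.45, with a weaker echo at lag 8 (0.22); the remaining lags stay at or below -0.02.
The dominant spike at lag 4 indicates a seasonal period of 4.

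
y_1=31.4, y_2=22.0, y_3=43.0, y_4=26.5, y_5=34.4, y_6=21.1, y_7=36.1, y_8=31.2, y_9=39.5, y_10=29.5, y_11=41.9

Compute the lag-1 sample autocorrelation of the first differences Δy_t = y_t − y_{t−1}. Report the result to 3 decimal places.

-0.817

First differences Δy: -9.4, 21.0, -16.5, 7.9, -13.3, 15.0, -4.9, 8.3, -10.0, 12.4
Mean of differences = 1.0500
Numerator Σ(Δy_t−Δȳ)(Δy_{t+1}−Δȳ) = -1308.9675
Denominator Σ(Δy_t−Δȳ)² = 1601.5450
r_1(Δy) = -1308.9675 / 1601.5450 = -0.817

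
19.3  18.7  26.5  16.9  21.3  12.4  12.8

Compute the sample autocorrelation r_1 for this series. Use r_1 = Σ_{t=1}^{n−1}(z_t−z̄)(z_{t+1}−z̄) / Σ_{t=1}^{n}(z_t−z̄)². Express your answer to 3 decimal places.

Mean z̄ = (19.3 + 18.7 + 26.5 + 16.9 + 21.3 + 12.4 + 12.8)/7 = 18.2714
Deviations from mean: 1.0286, 0.4286, 8.2286, -1.3714, 3.0286, -5.8714, -5.4714
Σ(z_t−z̄)(z_{t+1}−z̄) = (0.4408) + (3.5265) + (-11.2849) + (-4.1535) + (-17.7820) + (32.1251) = 2.8720
Denominator Σ(z_t−z̄)² = 144.4143
r_1 = 2.8720 / 144.4143 = 0.020

0.020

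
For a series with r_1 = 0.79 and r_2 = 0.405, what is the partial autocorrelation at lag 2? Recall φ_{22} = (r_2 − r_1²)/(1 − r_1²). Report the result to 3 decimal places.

-0.583

φ_{22} = (r_2 − r_1²) / (1 − r_1²)
r_1² = (0.79)² = 0.6241
Numerator = 0.405 − 0.6241 = -0.2191; denominator = 1 − 0.6241 = 0.3759
φ_{22} = -0.2191 / 0.3759 = -0.583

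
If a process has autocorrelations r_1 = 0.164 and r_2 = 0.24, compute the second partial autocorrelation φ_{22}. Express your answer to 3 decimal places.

φ_{22} = (r_2 − r_1²) / (1 − r_1²)
r_1² = (0.164)² = 0.026896
Numerator = 0.24 − 0.0269 = 0.2131; denominator = 1 − 0.0269 = 0.9731
φ_{22} = 0.2131 / 0.9731 = 0.219

0.219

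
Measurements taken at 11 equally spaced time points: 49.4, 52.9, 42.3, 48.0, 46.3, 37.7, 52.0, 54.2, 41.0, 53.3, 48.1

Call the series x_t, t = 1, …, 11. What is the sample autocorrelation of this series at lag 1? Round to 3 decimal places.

-0.339

Mean x̄ = (49.4 + 52.9 + 42.3 + 48.0 + 46.3 + 37.7 + 52.0 + 54.2 + 41.0 + 53.3 + 48.1)/11 = 47.7455
Numerator Σ_{t=1}^{10}(x_t−x̄)(x_{t+1}−x̄) = -101.0893
Denominator Σ(x_t−x̄)² = 298.2673
r_1 = -101.0893 / 298.2673 = -0.339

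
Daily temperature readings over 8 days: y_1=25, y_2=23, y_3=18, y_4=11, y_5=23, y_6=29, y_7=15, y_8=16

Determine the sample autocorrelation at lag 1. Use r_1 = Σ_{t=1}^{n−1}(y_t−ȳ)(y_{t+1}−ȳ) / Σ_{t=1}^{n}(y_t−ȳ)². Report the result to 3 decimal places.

Mean ȳ = (25 + 23 + 18 + 11 + 23 + 29 + 15 + 16)/8 = 20.0000
Σ(y_t−ȳ)(y_{t+1}−ȳ) = (15.0000) + (-6.0000) + (18.0000) + (-27.0000) + (27.0000) + (-45.0000) + (20.0000) = 2.0000
Denominator Σ(y_t−ȳ)² = 250.0000
r_1 = 2.0000 / 250.0000 = 0.008

0.008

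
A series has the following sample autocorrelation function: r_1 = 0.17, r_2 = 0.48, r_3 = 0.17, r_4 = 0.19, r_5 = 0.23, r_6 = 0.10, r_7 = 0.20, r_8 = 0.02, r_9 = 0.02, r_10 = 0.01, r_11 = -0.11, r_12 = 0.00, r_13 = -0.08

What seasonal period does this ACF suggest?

2

The largest autocorrelation is r_2 = 0.48; the remaining lags stay at or below 0.23.
The dominant spike at lag 2 indicates a seasonal period of 2.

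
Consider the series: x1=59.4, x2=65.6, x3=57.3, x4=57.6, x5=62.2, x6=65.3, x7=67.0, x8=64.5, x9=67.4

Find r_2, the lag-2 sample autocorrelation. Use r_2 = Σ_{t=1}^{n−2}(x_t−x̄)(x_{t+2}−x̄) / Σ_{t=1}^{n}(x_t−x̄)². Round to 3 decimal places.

0.128

Mean x̄ = (59.4 + 65.6 + 57.3 + 57.6 + 62.2 + 65.3 + 67.0 + 64.5 + 67.4)/9 = 62.9222
Σ(x_t−x̄)(x_{t+2}−x̄) = (19.8027) + (-14.2517) + (4.0605) + (-12.6551) + (-2.9451) + (3.7516) + (18.2594) = 16.0223
Denominator Σ(x_t−x̄)² = 124.8556
r_2 = 16.0223 / 124.8556 = 0.128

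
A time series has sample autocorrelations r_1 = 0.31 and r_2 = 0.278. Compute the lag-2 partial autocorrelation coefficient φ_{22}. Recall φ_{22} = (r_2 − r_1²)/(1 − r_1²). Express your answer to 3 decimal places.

0.201

φ_{22} = (r_2 − r_1²) / (1 − r_1²)
r_1² = (0.31)² = 0.0961
Numerator = 0.278 − 0.0961 = 0.1819; denominator = 1 − 0.0961 = 0.9039
φ_{22} = 0.1819 / 0.9039 = 0.201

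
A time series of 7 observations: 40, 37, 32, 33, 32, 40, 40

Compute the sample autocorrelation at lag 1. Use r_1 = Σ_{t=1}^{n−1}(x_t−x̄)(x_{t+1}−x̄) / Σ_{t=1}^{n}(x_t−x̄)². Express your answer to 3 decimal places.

Mean x̄ = (40 + 37 + 32 + 33 + 32 + 40 + 40)/7 = 36.2857
Deviations from mean: 3.7143, 0.7143, -4.2857, -3.2857, -4.2857, 3.7143, 3.7143
Numerator Σ_{t=1}^{6}(x_t−x̄)(x_{t+1}−x̄) = 25.6327
Denominator Σ(x_t−x̄)² = 89.4286
r_1 = 25.6327 / 89.4286 = 0.287

0.287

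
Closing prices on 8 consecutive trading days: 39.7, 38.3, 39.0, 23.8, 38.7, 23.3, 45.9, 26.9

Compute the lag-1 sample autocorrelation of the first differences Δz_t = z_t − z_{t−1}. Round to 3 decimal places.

First differences Δz: -1.4, 0.7, -15.2, 14.9, -15.4, 22.6, -19.0
Mean of differences = -1.8286
Numerator Σ(Δz_t−Δz̄)(Δz_{t+1}−Δz̄) = -1234.4465
Denominator Σ(Δz_t−Δz̄)² = 1541.0143
r_1(Δz) = -1234.4465 / 1541.0143 = -0.801

-0.801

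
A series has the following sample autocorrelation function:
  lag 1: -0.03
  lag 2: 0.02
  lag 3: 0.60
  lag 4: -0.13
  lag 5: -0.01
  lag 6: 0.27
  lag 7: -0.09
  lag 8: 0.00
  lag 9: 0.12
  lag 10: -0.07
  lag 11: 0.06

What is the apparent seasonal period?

3

The largest autocorrelation is r_3 = 0.60, with a weaker echo at lag 6 (0.27); the remaining lags stay at or below 0.12.
The dominant spike at lag 3 indicates a seasonal period of 3.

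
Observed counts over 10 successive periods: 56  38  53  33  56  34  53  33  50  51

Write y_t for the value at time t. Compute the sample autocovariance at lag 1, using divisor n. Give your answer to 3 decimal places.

Mean ȳ = (56 + 38 + 53 + 33 + 56 + 34 + 53 + 33 + 50 + 51)/10 = 45.7000
Σ_{t=1}^{9}(y_t−ȳ)(y_{t+1}−ȳ) = -689.4900
γ_1 = -689.4900 / 10 = -68.949

-68.949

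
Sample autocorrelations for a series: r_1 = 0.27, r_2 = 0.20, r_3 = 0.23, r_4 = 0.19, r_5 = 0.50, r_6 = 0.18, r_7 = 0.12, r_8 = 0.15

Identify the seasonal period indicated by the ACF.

5

The largest autocorrelation is r_5 = 0.50; the remaining lags stay at or below 0.27. The elevated value at lag 1 (0.27), dropping to 0.20 at lag 2, reflects decaying short-term dependence rather than seasonality.
The dominant spike at lag 5 indicates a seasonal period of 5.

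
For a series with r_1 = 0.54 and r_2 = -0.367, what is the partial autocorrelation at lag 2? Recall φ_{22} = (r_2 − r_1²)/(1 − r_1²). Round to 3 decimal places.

-0.930

φ_{22} = (r_2 − r_1²) / (1 − r_1²)
r_1² = (0.54)² = 0.2916
Numerator = -0.367 − 0.2916 = -0.6586; denominator = 1 − 0.2916 = 0.7084
φ_{22} = -0.6586 / 0.7084 = -0.930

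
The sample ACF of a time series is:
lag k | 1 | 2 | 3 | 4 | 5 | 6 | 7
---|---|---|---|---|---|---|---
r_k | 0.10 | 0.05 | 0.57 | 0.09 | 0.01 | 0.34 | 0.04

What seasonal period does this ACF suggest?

3

The largest autocorrelation is r_3 = 0.57, with a weaker echo at lag 6 (0.34); the remaining lags stay at or below 0.10.
The dominant spike at lag 3 indicates a seasonal period of 3.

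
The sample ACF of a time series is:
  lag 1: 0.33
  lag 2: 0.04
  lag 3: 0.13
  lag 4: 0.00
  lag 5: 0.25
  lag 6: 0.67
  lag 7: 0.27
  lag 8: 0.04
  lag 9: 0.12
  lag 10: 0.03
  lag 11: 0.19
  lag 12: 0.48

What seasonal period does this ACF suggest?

6

The largest autocorrelation is r_6 = 0.67, with a weaker echo at lag 12 (0.48); the remaining lags stay at or below 0.33. The elevated value at lag 1 (0.33), dropping to 0.04 at lag 2, reflects decaying short-term dependence rather than seasonality.
The dominant spike at lag 6 indicates a seasonal period of 6.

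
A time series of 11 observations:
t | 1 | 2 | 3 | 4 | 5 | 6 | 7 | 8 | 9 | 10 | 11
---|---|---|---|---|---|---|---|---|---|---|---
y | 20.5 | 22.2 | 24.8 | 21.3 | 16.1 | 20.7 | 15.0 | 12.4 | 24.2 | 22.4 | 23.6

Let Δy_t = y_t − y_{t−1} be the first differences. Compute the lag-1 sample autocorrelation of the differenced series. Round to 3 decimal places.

First differences Δy: 1.7, 2.6, -3.5, -5.2, 4.6, -5.7, -2.6, 11.8, -1.8, 1.2
Mean of differences = 0.3100
Numerator Σ(Δy_t−Δȳ)(Δy_{t+1}−Δȳ) = -76.0381
Denominator Σ(Δy_t−Δȳ)² = 252.3090
r_1(Δy) = -76.0381 / 252.3090 = -0.301

-0.301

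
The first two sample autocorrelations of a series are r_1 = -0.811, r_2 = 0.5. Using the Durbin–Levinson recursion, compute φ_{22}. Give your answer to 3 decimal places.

-0.461

φ_{22} = (r_2 − r_1²) / (1 − r_1²)
r_1² = (-0.811)² = 0.657721
Numerator = 0.5 − 0.6577 = -0.1577; denominator = 1 − 0.6577 = 0.3423
φ_{22} = -0.1577 / 0.3423 = -0.461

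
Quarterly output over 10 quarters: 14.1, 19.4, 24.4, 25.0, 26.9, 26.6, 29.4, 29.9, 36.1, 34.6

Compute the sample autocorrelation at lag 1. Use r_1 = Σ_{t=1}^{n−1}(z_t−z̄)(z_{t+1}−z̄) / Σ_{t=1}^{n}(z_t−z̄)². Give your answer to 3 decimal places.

0.580

Mean z̄ = (14.1 + 19.4 + 24.4 + 25.0 + 26.9 + 26.6 + 29.4 + 29.9 + 36.1 + 34.6)/10 = 26.6400
Numerator Σ_{t=1}^{9}(z_t−z̄)(z_{t+1}−z̄) = 225.2724
Denominator Σ(z_t−z̄)² = 388.5440
r_1 = 225.2724 / 388.5440 = 0.580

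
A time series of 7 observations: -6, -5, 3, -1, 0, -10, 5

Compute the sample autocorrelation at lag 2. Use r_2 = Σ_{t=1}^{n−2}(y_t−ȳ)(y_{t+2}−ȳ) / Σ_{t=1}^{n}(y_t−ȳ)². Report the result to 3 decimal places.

Mean ȳ = (-6 − 5 + 3 − 1 + 0 − 10 + 5)/7 = -2.0000
Numerator Σ_{t=1}^{5}(y_t−ȳ)(y_{t+2}−ȳ) = -7.0000
Denominator Σ(y_t−ȳ)² = 168.0000
r_2 = -7.0000 / 168.0000 = -0.042

-0.042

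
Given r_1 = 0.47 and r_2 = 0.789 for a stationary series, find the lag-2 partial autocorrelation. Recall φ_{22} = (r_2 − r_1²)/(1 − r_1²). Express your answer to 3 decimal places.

0.729

φ_{22} = (r_2 − r_1²) / (1 − r_1²)
r_1² = (0.47)² = 0.2209
Numerator = 0.789 − 0.2209 = 0.5681; denominator = 1 − 0.2209 = 0.7791
φ_{22} = 0.5681 / 0.7791 = 0.729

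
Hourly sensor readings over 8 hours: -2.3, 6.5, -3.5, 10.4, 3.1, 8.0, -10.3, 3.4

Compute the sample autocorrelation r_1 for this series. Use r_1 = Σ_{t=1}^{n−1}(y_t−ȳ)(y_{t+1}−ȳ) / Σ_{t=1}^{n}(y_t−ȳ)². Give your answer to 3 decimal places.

-0.501

Mean ȳ = (-2.3 + 6.5 − 3.5 + 10.4 + 3.1 + 8.0 − 10.3 + 3.4)/8 = 1.9125
Deviations from mean: -4.2125, 4.5875, -5.4125, 8.4875, 1.1875, 6.0875, -12.2125, 1.4875
Σ(y_t−ȳ)(y_{t+1}−ȳ) = (-19.3248) + (-24.8298) + (-45.9386) + (10.0789) + (7.2289) + (-74.3436) + (-18.1661) = -165.2952
Denominator Σ(y_t−ȳ)² = 329.9488
r_1 = -165.2952 / 329.9488 = -0.501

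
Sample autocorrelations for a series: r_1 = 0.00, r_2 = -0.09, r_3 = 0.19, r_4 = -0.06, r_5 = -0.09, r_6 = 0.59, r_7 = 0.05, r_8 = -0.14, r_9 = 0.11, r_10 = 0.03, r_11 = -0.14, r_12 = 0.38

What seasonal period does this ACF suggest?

6

The largest autocorrelation is r_6 = 0.59, with a weaker echo at lag 12 (0.38); the remaining lags stay at or below 0.19.
The dominant spike at lag 6 indicates a seasonal period of 6.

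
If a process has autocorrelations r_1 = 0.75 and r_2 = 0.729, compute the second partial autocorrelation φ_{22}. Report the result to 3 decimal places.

φ_{22} = (r_2 − r_1²) / (1 − r_1²)
r_1² = (0.75)² = 0.5625
Numerator = 0.729 − 0.5625 = 0.1665; denominator = 1 − 0.5625 = 0.4375
φ_{22} = 0.1665 / 0.4375 = 0.381

0.381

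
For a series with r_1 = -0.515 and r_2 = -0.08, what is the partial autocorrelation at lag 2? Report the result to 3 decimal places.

-0.470

φ_{22} = (r_2 − r_1²) / (1 − r_1²)
r_1² = (-0.515)² = 0.265225
Numerator = -0.08 − 0.2652 = -0.3452; denominator = 1 − 0.2652 = 0.7348
φ_{22} = -0.3452 / 0.7348 = -0.470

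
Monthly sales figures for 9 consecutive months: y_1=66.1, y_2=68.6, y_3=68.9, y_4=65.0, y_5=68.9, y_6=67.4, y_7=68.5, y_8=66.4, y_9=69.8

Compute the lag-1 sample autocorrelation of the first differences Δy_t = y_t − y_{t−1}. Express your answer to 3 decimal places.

First differences Δy: 2.5, 0.3, -3.9, 3.9, -1.5, 1.1, -2.1, 3.4
Mean of differences = 0.4625
Numerator Σ(Δy_t−Δȳ)(Δy_{t+1}−Δȳ) = -31.7764
Denominator Σ(Δy_t−Δȳ)² = 54.4788
r_1(Δy) = -31.7764 / 54.4788 = -0.583

-0.583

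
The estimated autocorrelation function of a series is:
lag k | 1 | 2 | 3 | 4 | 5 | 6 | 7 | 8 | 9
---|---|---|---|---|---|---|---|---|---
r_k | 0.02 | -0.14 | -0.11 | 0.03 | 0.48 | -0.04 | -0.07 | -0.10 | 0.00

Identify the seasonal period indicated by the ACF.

The largest autocorrelation is r_5 = 0.48; the remaining lags stay at or below 0.03.
The dominant spike at lag 5 indicates a seasonal period of 5.

5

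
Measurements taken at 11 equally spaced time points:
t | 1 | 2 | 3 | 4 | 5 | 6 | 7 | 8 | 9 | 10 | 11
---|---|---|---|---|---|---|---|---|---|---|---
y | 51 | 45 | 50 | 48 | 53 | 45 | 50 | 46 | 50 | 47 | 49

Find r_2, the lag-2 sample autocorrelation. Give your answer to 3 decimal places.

0.541

Mean ȳ = (51 + 45 + 50 + 48 + 53 + 45 + 50 + 46 + 50 + 47 + 49)/11 = 48.5455
Numerator Σ_{t=1}^{9}(y_t−ȳ)(y_{t+2}−ȳ) = 36.1322
Denominator Σ(y_t−ȳ)² = 66.7273
r_2 = 36.1322 / 66.7273 = 0.541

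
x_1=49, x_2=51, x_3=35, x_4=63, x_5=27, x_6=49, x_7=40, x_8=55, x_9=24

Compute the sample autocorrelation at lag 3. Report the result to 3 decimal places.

-0.315

Mean x̄ = (49 + 51 + 35 + 63 + 27 + 49 + 40 + 55 + 24)/9 = 43.6667
Numerator Σ_{t=1}^{6}(x_t−x̄)(x_{t+3}−x̄) = -430.0000
Denominator Σ(x_t−x̄)² = 1366.0000
r_3 = -430.0000 / 1366.0000 = -0.315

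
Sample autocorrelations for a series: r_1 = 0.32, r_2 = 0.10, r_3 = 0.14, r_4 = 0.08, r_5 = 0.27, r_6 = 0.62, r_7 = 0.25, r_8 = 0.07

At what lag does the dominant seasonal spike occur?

6

The largest autocorrelation is r_6 = 0.62; the remaining lags stay at or below 0.32. The elevated value at lag 1 (0.32), dropping to 0.10 at lag 2, reflects decaying short-term dependence rather than seasonality.
The dominant spike at lag 6 indicates a seasonal period of 6.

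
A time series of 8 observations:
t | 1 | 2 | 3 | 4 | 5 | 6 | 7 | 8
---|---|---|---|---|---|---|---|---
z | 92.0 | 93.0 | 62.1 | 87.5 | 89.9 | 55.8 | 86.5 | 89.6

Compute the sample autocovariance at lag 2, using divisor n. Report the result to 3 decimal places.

-75.219

Mean z̄ = (92.0 + 93.0 + 62.1 + 87.5 + 89.9 + 55.8 + 86.5 + 89.6)/8 = 82.0500
Deviations: 9.9500, 10.9500, -19.9500, 5.4500, 7.8500, -26.2500, 4.4500, 7.5500
Σ_{t=1}^{6}(z_t−z̄)(z_{t+2}−z̄) = -601.7500
γ_2 = -601.7500 / 8 = -75.219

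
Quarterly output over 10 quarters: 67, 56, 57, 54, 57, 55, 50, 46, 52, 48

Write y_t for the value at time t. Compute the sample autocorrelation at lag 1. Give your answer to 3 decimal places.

0.295

Mean ȳ = (67 + 56 + 57 + 54 + 57 + 55 + 50 + 46 + 52 + 48)/10 = 54.2000
Numerator Σ_{t=1}^{9}(y_t−ȳ)(y_{t+1}−ȳ) = 91.9600
Denominator Σ(y_t−ȳ)² = 311.6000
r_1 = 91.9600 / 311.6000 = 0.295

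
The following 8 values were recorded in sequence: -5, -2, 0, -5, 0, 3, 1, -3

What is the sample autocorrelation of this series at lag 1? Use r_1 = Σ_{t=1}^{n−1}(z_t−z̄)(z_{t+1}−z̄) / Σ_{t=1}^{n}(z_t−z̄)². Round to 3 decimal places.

0.069

Mean z̄ = (-5 − 2 + 0 − 5 + 0 + 3 + 1 − 3)/8 = -1.3750
Σ(z_t−z̄)(z_{t+1}−z̄) = (2.2656) + (-0.8594) + (-4.9844) + (-4.9844) + (6.0156) + (10.3906) + (-3.8594) = 3.9844
Denominator Σ(z_t−z̄)² = 57.8750
r_1 = 3.9844 / 57.8750 = 0.069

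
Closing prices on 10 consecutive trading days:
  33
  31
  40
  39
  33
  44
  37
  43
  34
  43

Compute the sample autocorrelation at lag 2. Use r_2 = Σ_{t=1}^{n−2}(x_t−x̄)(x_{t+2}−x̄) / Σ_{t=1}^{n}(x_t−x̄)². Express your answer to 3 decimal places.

Mean x̄ = (33 + 31 + 40 + 39 + 33 + 44 + 37 + 43 + 34 + 43)/10 = 37.7000
Numerator Σ_{t=1}^{8}(x_t−x̄)(x_{t+2}−x̄) = 45.2200
Denominator Σ(x_t−x̄)² = 206.1000
r_2 = 45.2200 / 206.1000 = 0.219

0.219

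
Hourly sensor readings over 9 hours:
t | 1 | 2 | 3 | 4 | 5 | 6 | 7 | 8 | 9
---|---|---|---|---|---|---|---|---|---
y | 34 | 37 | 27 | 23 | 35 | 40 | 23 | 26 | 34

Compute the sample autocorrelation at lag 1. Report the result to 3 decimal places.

-0.053

Mean ȳ = (34 + 37 + 27 + 23 + 35 + 40 + 23 + 26 + 34)/9 = 31.0000
Numerator Σ_{t=1}^{8}(y_t−ȳ)(y_{t+1}−ȳ) = -17.0000
Denominator Σ(y_t−ȳ)² = 320.0000
r_1 = -17.0000 / 320.0000 = -0.053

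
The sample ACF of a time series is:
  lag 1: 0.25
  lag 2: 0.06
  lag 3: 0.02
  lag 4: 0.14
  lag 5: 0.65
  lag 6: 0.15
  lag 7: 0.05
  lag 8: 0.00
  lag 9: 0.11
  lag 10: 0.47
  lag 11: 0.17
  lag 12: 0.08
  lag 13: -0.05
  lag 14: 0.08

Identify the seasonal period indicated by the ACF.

The largest autocorrelation is r_5 = 0.65, with a weaker echo at lag 10 (0.47); the remaining lags stay at or below 0.25. The elevated value at lag 1 (0.25), dropping to 0.06 at lag 2, reflects decaying short-term dependence rather than seasonality.
The dominant spike at lag 5 indicates a seasonal period of 5.

5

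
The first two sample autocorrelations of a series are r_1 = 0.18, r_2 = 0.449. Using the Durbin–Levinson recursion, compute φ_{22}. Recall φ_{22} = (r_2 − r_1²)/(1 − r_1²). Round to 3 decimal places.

φ_{22} = (r_2 − r_1²) / (1 − r_1²)
r_1² = (0.18)² = 0.0324
Numerator = 0.449 − 0.0324 = 0.4166; denominator = 1 − 0.0324 = 0.9676
φ_{22} = 0.4166 / 0.9676 = 0.431

0.431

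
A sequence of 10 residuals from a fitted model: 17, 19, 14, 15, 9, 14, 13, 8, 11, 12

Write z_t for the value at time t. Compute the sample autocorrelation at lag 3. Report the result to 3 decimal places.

Mean z̄ = (17 + 19 + 14 + 15 + 9 + 14 + 13 + 8 + 11 + 12)/10 = 13.2000
Σ(z_t−z̄)(z_{t+3}−z̄) = (6.8400) + (-24.3600) + (0.6400) + (-0.3600) + (21.8400) + (-1.7600) + (0.2400) = 3.0800
Denominator Σ(z_t−z̄)² = 103.6000
r_3 = 3.0800 / 103.6000 = 0.030

0.030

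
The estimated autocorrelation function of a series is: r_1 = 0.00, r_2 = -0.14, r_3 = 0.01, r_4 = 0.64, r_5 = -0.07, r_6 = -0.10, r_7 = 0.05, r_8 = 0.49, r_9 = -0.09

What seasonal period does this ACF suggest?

4

The largest autocorrelation is r_4 = 0.64, with a weaker echo at lag 8 (0.49); the remaining lags stay at or below 0.05.
The dominant spike at lag 4 indicates a seasonal period of 4.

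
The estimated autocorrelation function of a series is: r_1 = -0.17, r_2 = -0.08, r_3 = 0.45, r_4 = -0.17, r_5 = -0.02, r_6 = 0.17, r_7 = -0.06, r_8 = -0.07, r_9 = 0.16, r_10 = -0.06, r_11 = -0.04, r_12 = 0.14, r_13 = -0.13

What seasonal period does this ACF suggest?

3

The largest autocorrelation is r_3 = 0.45, with weaker echoes at lags 6 (0.17) and 9 (0.16); the remaining lags stay at or below 0.14.
The dominant spike at lag 3 indicates a seasonal period of 3.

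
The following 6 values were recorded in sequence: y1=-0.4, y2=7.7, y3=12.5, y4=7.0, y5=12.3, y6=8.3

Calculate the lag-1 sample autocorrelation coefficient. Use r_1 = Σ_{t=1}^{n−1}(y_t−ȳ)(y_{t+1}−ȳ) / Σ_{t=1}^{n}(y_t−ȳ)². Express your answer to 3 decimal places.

Mean ȳ = (-0.4 + 7.7 + 12.5 + 7.0 + 12.3 + 8.3)/6 = 7.9000
Deviations from mean: -8.3000, -0.2000, 4.6000, -0.9000, 4.4000, 0.4000
Numerator Σ_{t=1}^{5}(y_t−ȳ)(y_{t+1}−ȳ) = -5.6000
Denominator Σ(y_t−ȳ)² = 110.4200
r_1 = -5.6000 / 110.4200 = -0.051

-0.051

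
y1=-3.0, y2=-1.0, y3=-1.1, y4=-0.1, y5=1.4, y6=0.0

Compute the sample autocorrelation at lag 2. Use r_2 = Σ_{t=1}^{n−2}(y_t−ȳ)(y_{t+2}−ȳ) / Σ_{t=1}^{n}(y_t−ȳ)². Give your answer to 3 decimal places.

0.028

Mean ȳ = (-3.0 − 1.0 − 1.1 − 0.1 + 1.4 + 0.0)/6 = -0.6333
Σ(y_t−ȳ)(y_{t+2}−ȳ) = (1.1044) + (-0.1956) + (-0.9489) + (0.3378) = 0.2978
Denominator Σ(y_t−ȳ)² = 10.7733
r_2 = 0.2978 / 10.7733 = 0.028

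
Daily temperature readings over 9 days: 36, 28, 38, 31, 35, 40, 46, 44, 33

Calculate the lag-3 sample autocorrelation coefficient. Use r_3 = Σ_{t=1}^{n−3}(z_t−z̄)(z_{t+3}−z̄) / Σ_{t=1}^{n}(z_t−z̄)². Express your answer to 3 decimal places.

Mean z̄ = (36 + 28 + 38 + 31 + 35 + 40 + 46 + 44 + 33)/9 = 36.7778
Σ(z_t−z̄)(z_{t+3}−z̄) = (4.4938) + (15.6049) + (3.9383) + (-53.2840) + (-12.8395) + (-12.1728) = -54.2593
Denominator Σ(z_t−z̄)² = 277.5556
r_3 = -54.2593 / 277.5556 = -0.195

-0.195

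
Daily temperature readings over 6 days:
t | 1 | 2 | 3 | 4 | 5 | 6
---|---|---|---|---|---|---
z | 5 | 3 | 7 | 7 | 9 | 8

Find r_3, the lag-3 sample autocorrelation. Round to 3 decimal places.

-0.372

Mean z̄ = (5 + 3 + 7 + 7 + 9 + 8)/6 = 6.5000
Deviations from mean: -1.5000, -3.5000, 0.5000, 0.5000, 2.5000, 1.5000
Numerator Σ_{t=1}^{3}(z_t−z̄)(z_{t+3}−z̄) = -8.7500
Denominator Σ(z_t−z̄)² = 23.5000
r_3 = -8.7500 / 23.5000 = -0.372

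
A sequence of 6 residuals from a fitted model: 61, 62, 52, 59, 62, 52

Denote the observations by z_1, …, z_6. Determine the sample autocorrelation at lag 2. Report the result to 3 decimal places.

-0.386

Mean z̄ = (61 + 62 + 52 + 59 + 62 + 52)/6 = 58.0000
Deviations from mean: 3.0000, 4.0000, -6.0000, 1.0000, 4.0000, -6.0000
Σ(z_t−z̄)(z_{t+2}−z̄) = (-18.0000) + (4.0000) + (-24.0000) + (-6.0000) = -44.0000
Denominator Σ(z_t−z̄)² = 114.0000
r_2 = -44.0000 / 114.0000 = -0.386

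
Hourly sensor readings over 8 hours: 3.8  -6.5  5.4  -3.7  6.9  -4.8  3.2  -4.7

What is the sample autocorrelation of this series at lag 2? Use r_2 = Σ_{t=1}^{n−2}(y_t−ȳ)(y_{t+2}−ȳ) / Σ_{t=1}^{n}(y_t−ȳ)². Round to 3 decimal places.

0.713

Mean ȳ = (3.8 − 6.5 + 5.4 − 3.7 + 6.9 − 4.8 + 3.2 − 4.7)/8 = -0.0500
Deviations from mean: 3.8500, -6.4500, 5.4500, -3.6500, 6.9500, -4.7500, 3.2500, -4.6500
Σ(y_t−ȳ)(y_{t+2}−ȳ) = (20.9825) + (23.5425) + (37.8775) + (17.3375) + (22.5875) + (22.0875) = 144.4150
Denominator Σ(y_t−ȳ)² = 202.5000
r_2 = 144.4150 / 202.5000 = 0.713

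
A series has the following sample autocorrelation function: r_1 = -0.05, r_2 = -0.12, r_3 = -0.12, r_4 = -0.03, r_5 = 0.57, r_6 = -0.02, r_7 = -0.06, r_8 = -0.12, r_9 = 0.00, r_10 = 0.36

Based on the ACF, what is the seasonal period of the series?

5

The largest autocorrelation is r_5 = 0.57, with a weaker echo at lag 10 (0.36); the remaining lags stay at or below 0.00.
The dominant spike at lag 5 indicates a seasonal period of 5.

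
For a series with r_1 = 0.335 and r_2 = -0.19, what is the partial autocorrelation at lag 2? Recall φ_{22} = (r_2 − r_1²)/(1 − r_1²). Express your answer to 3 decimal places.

-0.340

φ_{22} = (r_2 − r_1²) / (1 − r_1²)
r_1² = (0.335)² = 0.112225
Numerator = -0.19 − 0.1122 = -0.3022; denominator = 1 − 0.1122 = 0.8878
φ_{22} = -0.3022 / 0.8878 = -0.340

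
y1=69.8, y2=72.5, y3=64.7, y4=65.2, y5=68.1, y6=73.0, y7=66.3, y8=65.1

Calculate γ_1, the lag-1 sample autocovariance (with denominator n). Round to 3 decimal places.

-0.128

Mean ȳ = (69.8 + 72.5 + 64.7 + 65.2 + 68.1 + 73.0 + 66.3 + 65.1)/8 = 68.0875
Σ_{t=1}^{7}(y_t−ȳ)(y_{t+1}−ȳ) = -1.0252
γ_1 = -1.0252 / 8 = -0.128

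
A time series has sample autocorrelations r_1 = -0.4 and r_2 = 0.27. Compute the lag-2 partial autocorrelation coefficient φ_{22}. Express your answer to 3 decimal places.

0.131

φ_{22} = (r_2 − r_1²) / (1 − r_1²)
r_1² = (-0.4)² = 0.16
Numerator = 0.27 − 0.1600 = 0.1100; denominator = 1 − 0.1600 = 0.8400
φ_{22} = 0.1100 / 0.8400 = 0.131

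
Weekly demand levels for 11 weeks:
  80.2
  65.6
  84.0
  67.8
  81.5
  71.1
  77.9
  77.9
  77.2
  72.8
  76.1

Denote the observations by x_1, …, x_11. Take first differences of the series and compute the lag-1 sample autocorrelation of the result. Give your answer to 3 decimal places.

First differences Δx: -14.6, 18.4, -16.2, 13.7, -10.4, 6.8, 0.0, -0.7, -4.4, 3.3
Mean of differences = -0.4100
Numerator Σ(Δx_t−Δx̄)(Δx_{t+1}−Δx̄) = -1010.5161
Denominator Σ(Δx_t−Δx̄)² = 1185.3090
r_1(Δx) = -1010.5161 / 1185.3090 = -0.853

-0.853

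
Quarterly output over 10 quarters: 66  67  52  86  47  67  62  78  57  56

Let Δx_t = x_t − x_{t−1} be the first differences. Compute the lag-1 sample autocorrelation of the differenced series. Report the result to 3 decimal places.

First differences Δx: 1, -15, 34, -39, 20, -5, 16, -21, -1
Mean of differences = -1.1111
Numerator Σ(Δx_t−Δx̄)(Δx_{t+1}−Δx̄) = -3138.3457
Denominator Σ(Δx_t−Δx̄)² = 4014.8889
r_1(Δx) = -3138.3457 / 4014.8889 = -0.782

-0.782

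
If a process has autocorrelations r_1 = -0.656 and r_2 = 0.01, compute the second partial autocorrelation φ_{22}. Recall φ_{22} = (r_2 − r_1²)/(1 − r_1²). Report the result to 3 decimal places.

-0.738

φ_{22} = (r_2 − r_1²) / (1 − r_1²)
r_1² = (-0.656)² = 0.430336
Numerator = 0.01 − 0.4303 = -0.4203; denominator = 1 − 0.4303 = 0.5697
φ_{22} = -0.4203 / 0.5697 = -0.738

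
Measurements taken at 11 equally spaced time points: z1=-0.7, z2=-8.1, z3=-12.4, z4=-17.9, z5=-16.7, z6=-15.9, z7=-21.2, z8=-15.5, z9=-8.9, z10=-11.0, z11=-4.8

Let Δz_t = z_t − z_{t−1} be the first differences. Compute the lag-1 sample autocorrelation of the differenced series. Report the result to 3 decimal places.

0.099

First differences Δz: -7.4, -4.3, -5.5, 1.2, 0.8, -5.3, 5.7, 6.6, -2.1, 6.2
Mean of differences = -0.4100
Numerator Σ(Δz_t−Δz̄)(Δz_{t+1}−Δz̄) = 24.7629
Denominator Σ(Δz_t−Δz̄)² = 250.8890
r_1(Δz) = 24.7629 / 250.8890 = 0.099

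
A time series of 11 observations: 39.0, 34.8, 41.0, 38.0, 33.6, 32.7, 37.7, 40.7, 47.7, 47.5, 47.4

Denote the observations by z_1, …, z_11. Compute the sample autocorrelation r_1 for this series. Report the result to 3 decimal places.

Mean z̄ = (39.0 + 34.8 + 41.0 + 38.0 + 33.6 + 32.7 + 37.7 + 40.7 + 47.7 + 47.5 + 47.4)/11 = 40.0091
Numerator Σ_{t=1}^{10}(z_t−z̄)(z_{t+1}−z̄) = 191.3972
Denominator Σ(z_t−z̄)² = 303.3691
r_1 = 191.3972 / 303.3691 = 0.631

0.631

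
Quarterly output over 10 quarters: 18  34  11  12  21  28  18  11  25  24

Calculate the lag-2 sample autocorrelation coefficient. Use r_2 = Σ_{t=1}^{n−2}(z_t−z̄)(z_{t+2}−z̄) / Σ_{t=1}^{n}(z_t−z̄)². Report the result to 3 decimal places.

Mean z̄ = (18 + 34 + 11 + 12 + 21 + 28 + 18 + 11 + 25 + 24)/10 = 20.2000
Numerator Σ_{t=1}^{8}(z_t−z̄)(z_{t+2}−z̄) = -283.2800
Denominator Σ(z_t−z̄)² = 535.6000
r_2 = -283.2800 / 535.6000 = -0.529

-0.529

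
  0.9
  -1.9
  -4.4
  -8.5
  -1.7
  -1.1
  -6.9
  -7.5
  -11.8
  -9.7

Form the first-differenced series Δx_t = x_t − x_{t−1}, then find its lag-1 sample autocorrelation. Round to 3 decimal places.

-0.214

First differences Δx: -2.8, -2.5, -4.1, 6.8, 0.6, -5.8, -0.6, -4.3, 2.1
Mean of differences = -1.1778
Numerator Σ(Δx_t−Δx̄)(Δx_{t+1}−Δx̄) = -26.0472
Denominator Σ(Δx_t−Δx̄)² = 121.9156
r_1(Δx) = -26.0472 / 121.9156 = -0.214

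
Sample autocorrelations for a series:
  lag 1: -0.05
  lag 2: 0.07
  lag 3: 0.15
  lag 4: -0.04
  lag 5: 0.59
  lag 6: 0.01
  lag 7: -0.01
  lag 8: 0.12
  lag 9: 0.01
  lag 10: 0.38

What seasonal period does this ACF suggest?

5

The largest autocorrelation is r_5 = 0.59, with a weaker echo at lag 10 (0.38); the remaining lags stay at or below 0.15.
The dominant spike at lag 5 indicates a seasonal period of 5.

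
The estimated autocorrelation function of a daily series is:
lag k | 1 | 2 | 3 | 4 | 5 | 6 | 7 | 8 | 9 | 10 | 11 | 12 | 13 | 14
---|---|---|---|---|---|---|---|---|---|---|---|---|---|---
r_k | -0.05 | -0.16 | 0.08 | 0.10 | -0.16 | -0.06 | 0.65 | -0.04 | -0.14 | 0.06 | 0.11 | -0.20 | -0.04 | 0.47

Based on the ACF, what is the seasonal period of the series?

The largest autocorrelation is r_7 = 0.65, with a weaker echo at lag 14 (0.47); the remaining lags stay at or below 0.11.
The dominant spike at lag 7 indicates a seasonal period of 7.

7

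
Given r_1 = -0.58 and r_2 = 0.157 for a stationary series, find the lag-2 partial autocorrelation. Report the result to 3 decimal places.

-0.270

φ_{22} = (r_2 − r_1²) / (1 − r_1²)
r_1² = (-0.58)² = 0.3364
Numerator = 0.157 − 0.3364 = -0.1794; denominator = 1 − 0.3364 = 0.6636
φ_{22} = -0.1794 / 0.6636 = -0.270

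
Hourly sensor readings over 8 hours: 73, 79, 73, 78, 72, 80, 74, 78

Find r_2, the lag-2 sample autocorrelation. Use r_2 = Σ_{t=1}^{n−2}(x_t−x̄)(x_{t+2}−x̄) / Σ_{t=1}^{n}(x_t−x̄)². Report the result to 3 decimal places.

Mean x̄ = (73 + 79 + 73 + 78 + 72 + 80 + 74 + 78)/8 = 75.8750
Σ(x_t−x̄)(x_{t+2}−x̄) = (8.2656) + (6.6406) + (11.1406) + (8.7656) + (7.2656) + (8.7656) = 50.8438
Denominator Σ(x_t−x̄)² = 70.8750
r_2 = 50.8438 / 70.8750 = 0.717

0.717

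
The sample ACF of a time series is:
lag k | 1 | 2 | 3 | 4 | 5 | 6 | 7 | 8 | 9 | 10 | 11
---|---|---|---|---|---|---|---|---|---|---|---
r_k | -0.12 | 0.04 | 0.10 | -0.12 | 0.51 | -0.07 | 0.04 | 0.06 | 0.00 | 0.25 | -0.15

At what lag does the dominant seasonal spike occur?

The largest autocorrelation is r_5 = 0.51, with a weaker echo at lag 10 (0.25); the remaining lags stay at or below 0.10.
The dominant spike at lag 5 indicates a seasonal period of 5.

5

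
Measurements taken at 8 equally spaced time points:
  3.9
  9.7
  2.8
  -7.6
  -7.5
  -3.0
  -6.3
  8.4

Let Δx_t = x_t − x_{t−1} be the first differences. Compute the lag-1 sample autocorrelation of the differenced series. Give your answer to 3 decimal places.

First differences Δx: 5.8, -6.9, -10.4, 0.1, 4.5, -3.3, 14.7
Mean of differences = 0.6429
Numerator Σ(Δx_t−Δx̄)(Δx_{t+1}−Δx̄) = -22.3376
Denominator Σ(Δx_t−Δx̄)² = 433.7571
r_1(Δx) = -22.3376 / 433.7571 = -0.051

-0.051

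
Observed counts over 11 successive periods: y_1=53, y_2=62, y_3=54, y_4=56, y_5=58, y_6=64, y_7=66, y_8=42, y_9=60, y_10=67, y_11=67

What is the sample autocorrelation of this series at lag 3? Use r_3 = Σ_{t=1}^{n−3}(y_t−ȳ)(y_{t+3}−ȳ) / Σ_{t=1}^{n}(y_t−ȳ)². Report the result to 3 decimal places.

Mean ȳ = (53 + 62 + 54 + 56 + 58 + 64 + 66 + 42 + 60 + 67 + 67)/11 = 59.0000
Numerator Σ_{t=1}^{8}(y_t−ȳ)(y_{t+3}−ȳ) = -89.0000
Denominator Σ(y_t−ȳ)² = 572.0000
r_3 = -89.0000 / 572.0000 = -0.156

-0.156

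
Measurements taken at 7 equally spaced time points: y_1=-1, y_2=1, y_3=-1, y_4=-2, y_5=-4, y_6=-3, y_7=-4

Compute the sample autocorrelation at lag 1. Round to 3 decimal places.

Mean ȳ = (-1 + 1 − 1 − 2 − 4 − 3 − 4)/7 = -2.0000
Deviations from mean: 1.0000, 3.0000, 1.0000, 0.0000, -2.0000, -1.0000, -2.0000
Σ(y_t−ȳ)(y_{t+1}−ȳ) = (3.0000) + (3.0000) + (0.0000) + (0.0000) + (2.0000) + (2.0000) = 10.0000
Denominator Σ(y_t−ȳ)² = 20.0000
r_1 = 10.0000 / 20.0000 = 0.500

0.500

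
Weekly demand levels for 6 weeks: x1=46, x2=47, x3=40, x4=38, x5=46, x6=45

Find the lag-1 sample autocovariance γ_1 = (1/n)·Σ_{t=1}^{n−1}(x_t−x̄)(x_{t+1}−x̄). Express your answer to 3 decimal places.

1.037

Mean x̄ = (46 + 47 + 40 + 38 + 46 + 45)/6 = 43.6667
Deviations: 2.3333, 3.3333, -3.6667, -5.6667, 2.3333, 1.3333
Σ_{t=1}^{5}(x_t−x̄)(x_{t+1}−x̄) = 6.2222
γ_1 = 6.2222 / 6 = 1.037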